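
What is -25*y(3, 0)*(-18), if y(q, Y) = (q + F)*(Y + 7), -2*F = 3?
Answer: 4725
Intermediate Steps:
F = -3/2 (F = -1/2*3 = -3/2 ≈ -1.5000)
y(q, Y) = (7 + Y)*(-3/2 + q) (y(q, Y) = (q - 3/2)*(Y + 7) = (-3/2 + q)*(7 + Y) = (7 + Y)*(-3/2 + q))
-25*y(3, 0)*(-18) = -25*(-21/2 + 7*3 - 3/2*0 + 0*3)*(-18) = -25*(-21/2 + 21 + 0 + 0)*(-18) = -25*21/2*(-18) = -525/2*(-18) = 4725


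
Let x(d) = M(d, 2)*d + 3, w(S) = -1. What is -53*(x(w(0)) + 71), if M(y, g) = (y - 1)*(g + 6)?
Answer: -4770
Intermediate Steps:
M(y, g) = (-1 + y)*(6 + g)
x(d) = 3 + d*(-8 + 8*d) (x(d) = (-6 - 1*2 + 6*d + 2*d)*d + 3 = (-6 - 2 + 6*d + 2*d)*d + 3 = (-8 + 8*d)*d + 3 = d*(-8 + 8*d) + 3 = 3 + d*(-8 + 8*d))
-53*(x(w(0)) + 71) = -53*((3 + 8*(-1)*(-1 - 1)) + 71) = -53*((3 + 8*(-1)*(-2)) + 71) = -53*((3 + 16) + 71) = -53*(19 + 71) = -53*90 = -4770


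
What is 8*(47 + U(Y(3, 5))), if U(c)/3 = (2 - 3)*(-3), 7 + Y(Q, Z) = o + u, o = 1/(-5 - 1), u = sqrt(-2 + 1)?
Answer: 448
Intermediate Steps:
u = I (u = sqrt(-1) = I ≈ 1.0*I)
o = -1/6 (o = 1/(-6) = -1/6 ≈ -0.16667)
Y(Q, Z) = -43/6 + I (Y(Q, Z) = -7 + (-1/6 + I) = -43/6 + I)
U(c) = 9 (U(c) = 3*((2 - 3)*(-3)) = 3*(-1*(-3)) = 3*3 = 9)
8*(47 + U(Y(3, 5))) = 8*(47 + 9) = 8*56 = 448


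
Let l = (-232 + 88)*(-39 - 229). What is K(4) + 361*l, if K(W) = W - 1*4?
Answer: 13931712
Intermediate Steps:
l = 38592 (l = -144*(-268) = 38592)
K(W) = -4 + W (K(W) = W - 4 = -4 + W)
K(4) + 361*l = (-4 + 4) + 361*38592 = 0 + 13931712 = 13931712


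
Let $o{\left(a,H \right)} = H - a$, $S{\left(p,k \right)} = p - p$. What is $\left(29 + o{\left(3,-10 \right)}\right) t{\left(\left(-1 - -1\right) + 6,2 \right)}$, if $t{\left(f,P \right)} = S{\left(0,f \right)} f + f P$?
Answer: $192$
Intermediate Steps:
$S{\left(p,k \right)} = 0$
$t{\left(f,P \right)} = P f$ ($t{\left(f,P \right)} = 0 f + f P = 0 + P f = P f$)
$\left(29 + o{\left(3,-10 \right)}\right) t{\left(\left(-1 - -1\right) + 6,2 \right)} = \left(29 - 13\right) 2 \left(\left(-1 - -1\right) + 6\right) = \left(29 - 13\right) 2 \left(\left(-1 + 1\right) + 6\right) = \left(29 - 13\right) 2 \left(0 + 6\right) = 16 \cdot 2 \cdot 6 = 16 \cdot 12 = 192$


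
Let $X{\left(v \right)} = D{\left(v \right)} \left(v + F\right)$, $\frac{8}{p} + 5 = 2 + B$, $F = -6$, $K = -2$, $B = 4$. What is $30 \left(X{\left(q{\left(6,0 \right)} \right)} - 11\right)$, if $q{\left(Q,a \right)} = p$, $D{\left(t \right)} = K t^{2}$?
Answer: $-8010$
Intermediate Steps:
$D{\left(t \right)} = - 2 t^{2}$
$p = 8$ ($p = \frac{8}{-5 + \left(2 + 4\right)} = \frac{8}{-5 + 6} = \frac{8}{1} = 8 \cdot 1 = 8$)
$q{\left(Q,a \right)} = 8$
$X{\left(v \right)} = - 2 v^{2} \left(-6 + v\right)$ ($X{\left(v \right)} = - 2 v^{2} \left(v - 6\right) = - 2 v^{2} \left(-6 + v\right)$)
$30 \left(X{\left(q{\left(6,0 \right)} \right)} - 11\right) = 30 \left(2 \cdot 8^{2} \left(6 - 8\right) - 11\right) = 30 \left(2 \cdot 64 \left(6 - 8\right) - 11\right) = 30 \left(2 \cdot 64 \left(-2\right) - 11\right) = 30 \left(-256 - 11\right) = 30 \left(-267\right) = -8010$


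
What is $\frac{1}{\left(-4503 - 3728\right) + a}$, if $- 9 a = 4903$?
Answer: $- \frac{9}{78982} \approx -0.00011395$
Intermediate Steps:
$a = - \frac{4903}{9}$ ($a = \left(- \frac{1}{9}\right) 4903 = - \frac{4903}{9} \approx -544.78$)
$\frac{1}{\left(-4503 - 3728\right) + a} = \frac{1}{\left(-4503 - 3728\right) - \frac{4903}{9}} = \frac{1}{-8231 - \frac{4903}{9}} = \frac{1}{- \frac{78982}{9}} = - \frac{9}{78982}$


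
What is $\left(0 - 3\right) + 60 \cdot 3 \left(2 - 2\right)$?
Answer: $-3$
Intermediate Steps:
$\left(0 - 3\right) + 60 \cdot 3 \left(2 - 2\right) = \left(0 - 3\right) + 60 \cdot 3 \cdot 0 = -3 + 60 \cdot 0 = -3 + 0 = -3$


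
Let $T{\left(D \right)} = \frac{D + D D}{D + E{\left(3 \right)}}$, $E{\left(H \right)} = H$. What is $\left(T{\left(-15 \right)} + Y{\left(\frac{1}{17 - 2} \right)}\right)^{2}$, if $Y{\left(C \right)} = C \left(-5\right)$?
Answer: $\frac{11449}{36} \approx 318.03$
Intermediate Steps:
$T{\left(D \right)} = \frac{D + D^{2}}{3 + D}$ ($T{\left(D \right)} = \frac{D + D D}{D + 3} = \frac{D + D^{2}}{3 + D}$)
$Y{\left(C \right)} = - 5 C$
$\left(T{\left(-15 \right)} + Y{\left(\frac{1}{17 - 2} \right)}\right)^{2} = \left(- \frac{15 \left(1 - 15\right)}{3 - 15} - \frac{5}{17 - 2}\right)^{2} = \left(\left(-15\right) \frac{1}{-12} \left(-14\right) - \frac{5}{15}\right)^{2} = \left(\left(-15\right) \left(- \frac{1}{12}\right) \left(-14\right) - \frac{1}{3}\right)^{2} = \left(- \frac{35}{2} - \frac{1}{3}\right)^{2} = \left(- \frac{107}{6}\right)^{2} = \frac{11449}{36}$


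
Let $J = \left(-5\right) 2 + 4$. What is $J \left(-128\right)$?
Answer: $768$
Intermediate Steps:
$J = -6$ ($J = -10 + 4 = -6$)
$J \left(-128\right) = \left(-6\right) \left(-128\right) = 768$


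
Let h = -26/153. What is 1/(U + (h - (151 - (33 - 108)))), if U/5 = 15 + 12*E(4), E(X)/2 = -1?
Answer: -153/41489 ≈ -0.0036877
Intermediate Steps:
E(X) = -2 (E(X) = 2*(-1) = -2)
h = -26/153 (h = -26*1/153 = -26/153 ≈ -0.16993)
U = -45 (U = 5*(15 + 12*(-2)) = 5*(15 - 24) = 5*(-9) = -45)
1/(U + (h - (151 - (33 - 108)))) = 1/(-45 + (-26/153 - (151 - (33 - 108)))) = 1/(-45 + (-26/153 - (151 - 1*(-75)))) = 1/(-45 + (-26/153 - (151 + 75))) = 1/(-45 + (-26/153 - 1*226)) = 1/(-45 + (-26/153 - 226)) = 1/(-45 - 34604/153) = 1/(-41489/153) = -153/41489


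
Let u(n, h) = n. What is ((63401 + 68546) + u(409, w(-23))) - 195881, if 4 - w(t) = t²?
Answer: -63525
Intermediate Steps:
w(t) = 4 - t²
((63401 + 68546) + u(409, w(-23))) - 195881 = ((63401 + 68546) + 409) - 195881 = (131947 + 409) - 195881 = 132356 - 195881 = -63525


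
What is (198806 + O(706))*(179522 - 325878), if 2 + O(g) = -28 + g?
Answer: -29195387592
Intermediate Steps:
O(g) = -30 + g (O(g) = -2 + (-28 + g) = -30 + g)
(198806 + O(706))*(179522 - 325878) = (198806 + (-30 + 706))*(179522 - 325878) = (198806 + 676)*(-146356) = 199482*(-146356) = -29195387592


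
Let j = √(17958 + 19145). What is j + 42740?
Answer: 42740 + √37103 ≈ 42933.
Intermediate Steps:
j = √37103 ≈ 192.62
j + 42740 = √37103 + 42740 = 42740 + √37103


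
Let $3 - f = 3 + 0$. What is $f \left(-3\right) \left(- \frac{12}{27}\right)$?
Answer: $0$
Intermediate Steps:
$f = 0$ ($f = 3 - \left(3 + 0\right) = 3 - 3 = 0$)
$f \left(-3\right) \left(- \frac{12}{27}\right) = 0 \left(-3\right) \left(- \frac{12}{27}\right) = 0 \left(\left(-12\right) \frac{1}{27}\right) = 0 \left(- \frac{4}{9}\right) = 0$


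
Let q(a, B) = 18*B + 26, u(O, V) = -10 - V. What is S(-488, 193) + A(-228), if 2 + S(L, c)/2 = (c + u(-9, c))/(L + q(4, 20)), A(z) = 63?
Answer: 3019/51 ≈ 59.196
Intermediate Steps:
q(a, B) = 26 + 18*B
S(L, c) = -4 - 20/(386 + L) (S(L, c) = -4 + 2*((c + (-10 - c))/(L + (26 + 18*20))) = -4 + 2*(-10/(L + (26 + 360))) = -4 + 2*(-10/(L + 386)) = -4 + 2*(-10/(386 + L)) = -4 - 20/(386 + L))
S(-488, 193) + A(-228) = 4*(-391 - 1*(-488))/(386 - 488) + 63 = 4*(-391 + 488)/(-102) + 63 = 4*(-1/102)*97 + 63 = -194/51 + 63 = 3019/51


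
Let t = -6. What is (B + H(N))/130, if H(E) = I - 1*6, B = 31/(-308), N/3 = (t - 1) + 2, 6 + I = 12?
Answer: -31/40040 ≈ -0.00077423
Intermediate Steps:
I = 6 (I = -6 + 12 = 6)
N = -15 (N = 3*((-6 - 1) + 2) = 3*(-7 + 2) = 3*(-5) = -15)
B = -31/308 (B = 31*(-1/308) = -31/308 ≈ -0.10065)
H(E) = 0 (H(E) = 6 - 1*6 = 6 - 6 = 0)
(B + H(N))/130 = (-31/308 + 0)/130 = (1/130)*(-31/308) = -31/40040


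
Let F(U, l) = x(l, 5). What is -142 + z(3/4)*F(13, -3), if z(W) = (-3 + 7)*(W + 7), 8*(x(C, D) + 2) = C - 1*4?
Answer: -1849/8 ≈ -231.13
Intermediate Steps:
x(C, D) = -5/2 + C/8 (x(C, D) = -2 + (C - 1*4)/8 = -2 + (C - 4)/8 = -2 + (-4 + C)/8 = -2 + (-1/2 + C/8) = -5/2 + C/8)
F(U, l) = -5/2 + l/8
z(W) = 28 + 4*W (z(W) = 4*(7 + W) = 28 + 4*W)
-142 + z(3/4)*F(13, -3) = -142 + (28 + 4*(3/4))*(-5/2 + (1/8)*(-3)) = -142 + (28 + 4*(3*(1/4)))*(-5/2 - 3/8) = -142 + (28 + 4*(3/4))*(-23/8) = -142 + (28 + 3)*(-23/8) = -142 + 31*(-23/8) = -142 - 713/8 = -1849/8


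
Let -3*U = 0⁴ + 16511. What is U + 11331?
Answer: 17482/3 ≈ 5827.3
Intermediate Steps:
U = -16511/3 (U = -(0⁴ + 16511)/3 = -(0 + 16511)/3 = -⅓*16511 = -16511/3 ≈ -5503.7)
U + 11331 = -16511/3 + 11331 = 17482/3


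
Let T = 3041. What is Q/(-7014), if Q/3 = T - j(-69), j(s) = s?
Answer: -1555/1169 ≈ -1.3302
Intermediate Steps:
Q = 9330 (Q = 3*(3041 - 1*(-69)) = 3*(3041 + 69) = 3*3110 = 9330)
Q/(-7014) = 9330/(-7014) = 9330*(-1/7014) = -1555/1169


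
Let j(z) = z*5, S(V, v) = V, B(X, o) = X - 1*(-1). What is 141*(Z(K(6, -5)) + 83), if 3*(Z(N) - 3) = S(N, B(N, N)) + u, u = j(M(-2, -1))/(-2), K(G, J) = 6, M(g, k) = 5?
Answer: 23641/2 ≈ 11821.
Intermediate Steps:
B(X, o) = 1 + X (B(X, o) = X + 1 = 1 + X)
j(z) = 5*z
u = -25/2 (u = (5*5)/(-2) = 25*(-½) = -25/2 ≈ -12.500)
Z(N) = -7/6 + N/3 (Z(N) = 3 + (N - 25/2)/3 = 3 + (-25/2 + N)/3 = 3 + (-25/6 + N/3) = -7/6 + N/3)
141*(Z(K(6, -5)) + 83) = 141*((-7/6 + (⅓)*6) + 83) = 141*((-7/6 + 2) + 83) = 141*(⅚ + 83) = 141*(503/6) = 23641/2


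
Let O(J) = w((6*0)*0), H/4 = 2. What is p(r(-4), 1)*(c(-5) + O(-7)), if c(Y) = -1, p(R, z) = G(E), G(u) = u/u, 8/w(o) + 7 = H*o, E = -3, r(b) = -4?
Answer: -15/7 ≈ -2.1429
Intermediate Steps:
H = 8 (H = 4*2 = 8)
w(o) = 8/(-7 + 8*o)
G(u) = 1
p(R, z) = 1
O(J) = -8/7 (O(J) = 8/(-7 + 8*((6*0)*0)) = 8/(-7 + 8*(0*0)) = 8/(-7 + 8*0) = 8/(-7 + 0) = 8/(-7) = 8*(-⅐) = -8/7)
p(r(-4), 1)*(c(-5) + O(-7)) = 1*(-1 - 8/7) = 1*(-15/7) = -15/7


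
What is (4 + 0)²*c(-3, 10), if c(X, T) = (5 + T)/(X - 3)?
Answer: -40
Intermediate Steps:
c(X, T) = (5 + T)/(-3 + X)
(4 + 0)²*c(-3, 10) = (4 + 0)²*((5 + 10)/(-3 - 3)) = 4²*(15/(-6)) = 16*(-⅙*15) = 16*(-5/2) = -40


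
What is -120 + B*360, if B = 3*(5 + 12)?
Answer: 18240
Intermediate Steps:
B = 51 (B = 3*17 = 51)
-120 + B*360 = -120 + 51*360 = -120 + 18360 = 18240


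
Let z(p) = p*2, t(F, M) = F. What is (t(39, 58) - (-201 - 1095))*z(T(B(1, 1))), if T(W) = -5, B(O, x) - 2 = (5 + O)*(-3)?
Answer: -13350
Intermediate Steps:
B(O, x) = -13 - 3*O (B(O, x) = 2 + (5 + O)*(-3) = 2 + (-15 - 3*O) = -13 - 3*O)
z(p) = 2*p
(t(39, 58) - (-201 - 1095))*z(T(B(1, 1))) = (39 - (-201 - 1095))*(2*(-5)) = (39 - 1*(-1296))*(-10) = (39 + 1296)*(-10) = 1335*(-10) = -13350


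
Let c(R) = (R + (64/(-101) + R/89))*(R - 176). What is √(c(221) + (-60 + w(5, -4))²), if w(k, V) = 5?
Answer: √1054728404995/8989 ≈ 114.25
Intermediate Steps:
c(R) = (-176 + R)*(-64/101 + 90*R/89) (c(R) = (R + (64*(-1/101) + R*(1/89)))*(-176 + R) = (R + (-64/101 + R/89))*(-176 + R) = (-64/101 + 90*R/89)*(-176 + R) = (-176 + R)*(-64/101 + 90*R/89))
√(c(221) + (-60 + w(5, -4))²) = √((11264/101 - 1605536/8989*221 + (90/89)*221²) + (-60 + 5)²) = √((11264/101 - 354823456/8989 + (90/89)*48841) + (-55)²) = √((11264/101 - 354823456/8989 + 4395690/89) + 3025) = √(90143730/8989 + 3025) = √(117335455/8989) = √1054728404995/8989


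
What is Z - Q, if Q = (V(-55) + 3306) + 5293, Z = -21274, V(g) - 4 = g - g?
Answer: -29877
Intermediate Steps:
V(g) = 4 (V(g) = 4 + (g - g) = 4 + 0 = 4)
Q = 8603 (Q = (4 + 3306) + 5293 = 3310 + 5293 = 8603)
Z - Q = -21274 - 1*8603 = -21274 - 8603 = -29877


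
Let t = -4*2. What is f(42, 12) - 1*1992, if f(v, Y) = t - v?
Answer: -2042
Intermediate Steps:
t = -8
f(v, Y) = -8 - v
f(42, 12) - 1*1992 = (-8 - 1*42) - 1*1992 = (-8 - 42) - 1992 = -50 - 1992 = -2042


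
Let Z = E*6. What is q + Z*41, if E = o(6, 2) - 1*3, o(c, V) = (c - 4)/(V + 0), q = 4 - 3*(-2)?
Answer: -482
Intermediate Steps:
q = 10 (q = 4 + 6 = 10)
o(c, V) = (-4 + c)/V
E = -2 (E = (-4 + 6)/2 - 1*3 = (½)*2 - 3 = 1 - 3 = -2)
Z = -12 (Z = -2*6 = -12)
q + Z*41 = 10 - 12*41 = 10 - 492 = -482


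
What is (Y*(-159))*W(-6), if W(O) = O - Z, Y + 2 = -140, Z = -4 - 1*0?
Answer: -45156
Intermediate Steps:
Z = -4 (Z = -4 + 0 = -4)
Y = -142 (Y = -2 - 140 = -142)
W(O) = 4 + O (W(O) = O - 1*(-4) = O + 4 = 4 + O)
(Y*(-159))*W(-6) = (-142*(-159))*(4 - 6) = 22578*(-2) = -45156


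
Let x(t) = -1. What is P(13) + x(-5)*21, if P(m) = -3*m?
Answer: -60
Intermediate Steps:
P(13) + x(-5)*21 = -3*13 - 1*21 = -39 - 21 = -60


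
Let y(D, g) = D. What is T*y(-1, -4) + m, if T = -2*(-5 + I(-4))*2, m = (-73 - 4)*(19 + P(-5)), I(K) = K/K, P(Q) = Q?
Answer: -1094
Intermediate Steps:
I(K) = 1
m = -1078 (m = (-73 - 4)*(19 - 5) = -77*14 = -1078)
T = 16 (T = -2*(-5 + 1)*2 = -2*(-4)*2 = 8*2 = 16)
T*y(-1, -4) + m = 16*(-1) - 1078 = -16 - 1078 = -1094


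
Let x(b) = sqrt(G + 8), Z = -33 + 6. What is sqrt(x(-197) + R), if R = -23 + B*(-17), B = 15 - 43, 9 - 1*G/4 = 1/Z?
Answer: sqrt(4077 + 2*sqrt(894))/3 ≈ 21.439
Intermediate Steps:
Z = -27
G = 976/27 (G = 36 - 4/(-27) = 36 - 4*(-1/27) = 36 + 4/27 = 976/27 ≈ 36.148)
B = -28
x(b) = 2*sqrt(894)/9 (x(b) = sqrt(976/27 + 8) = sqrt(1192/27) = 2*sqrt(894)/9)
R = 453 (R = -23 - 28*(-17) = -23 + 476 = 453)
sqrt(x(-197) + R) = sqrt(2*sqrt(894)/9 + 453) = sqrt(453 + 2*sqrt(894)/9)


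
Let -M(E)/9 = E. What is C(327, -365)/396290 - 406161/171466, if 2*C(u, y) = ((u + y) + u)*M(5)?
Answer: -32414500071/13590052228 ≈ -2.3852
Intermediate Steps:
M(E) = -9*E
C(u, y) = -45*u - 45*y/2 (C(u, y) = (((u + y) + u)*(-9*5))/2 = ((y + 2*u)*(-45))/2 = (-90*u - 45*y)/2 = -45*u - 45*y/2)
C(327, -365)/396290 - 406161/171466 = (-45*327 - 45/2*(-365))/396290 - 406161/171466 = (-14715 + 16425/2)*(1/396290) - 406161*1/171466 = -13005/2*1/396290 - 406161/171466 = -2601/158516 - 406161/171466 = -32414500071/13590052228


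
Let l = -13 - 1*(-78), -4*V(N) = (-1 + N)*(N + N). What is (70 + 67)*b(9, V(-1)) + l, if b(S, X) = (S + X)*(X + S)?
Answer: 8833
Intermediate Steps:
V(N) = -N*(-1 + N)/2 (V(N) = -(-1 + N)*(N + N)/4 = -(-1 + N)*2*N/4 = -N*(-1 + N)/2)
l = 65 (l = -13 + 78 = 65)
b(S, X) = (S + X)**2 (b(S, X) = (S + X)*(S + X) = (S + X)**2)
(70 + 67)*b(9, V(-1)) + l = (70 + 67)*(9 + (1/2)*(-1)*(1 - 1*(-1)))**2 + 65 = 137*(9 + (1/2)*(-1)*(1 + 1))**2 + 65 = 137*(9 + (1/2)*(-1)*2)**2 + 65 = 137*(9 - 1)**2 + 65 = 137*8**2 + 65 = 137*64 + 65 = 8768 + 65 = 8833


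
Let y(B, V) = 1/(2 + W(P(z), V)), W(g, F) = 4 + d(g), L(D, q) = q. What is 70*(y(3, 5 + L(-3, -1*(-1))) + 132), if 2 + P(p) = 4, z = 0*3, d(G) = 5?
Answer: 101710/11 ≈ 9246.4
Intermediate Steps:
z = 0
P(p) = 2 (P(p) = -2 + 4 = 2)
W(g, F) = 9 (W(g, F) = 4 + 5 = 9)
y(B, V) = 1/11 (y(B, V) = 1/(2 + 9) = 1/11)
70*(y(3, 5 + L(-3, -1*(-1))) + 132) = 70*(1/11 + 132) = 70*(1453/11) = 101710/11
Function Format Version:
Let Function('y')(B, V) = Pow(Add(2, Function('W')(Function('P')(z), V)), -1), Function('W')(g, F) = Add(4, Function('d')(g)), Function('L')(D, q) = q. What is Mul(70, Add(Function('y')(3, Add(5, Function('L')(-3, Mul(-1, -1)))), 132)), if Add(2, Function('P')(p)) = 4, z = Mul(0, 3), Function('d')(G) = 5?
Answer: Rational(101710, 11) ≈ 9246.4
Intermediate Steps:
z = 0
Function('P')(p) = 2 (Function('P')(p) = Add(-2, 4) = 2)
Function('W')(g, F) = 9 (Function('W')(g, F) = Add(4, 5) = 9)
Function('y')(B, V) = Rational(1, 11) (Function('y')(B, V) = Pow(Add(2, 9), -1) = Pow(11, -1) = Rational(1, 11))
Mul(70, Add(Function('y')(3, Add(5, Function('L')(-3, Mul(-1, -1)))), 132)) = Mul(70, Add(Rational(1, 11), 132)) = Mul(70, Rational(1453, 11)) = Rational(101710, 11)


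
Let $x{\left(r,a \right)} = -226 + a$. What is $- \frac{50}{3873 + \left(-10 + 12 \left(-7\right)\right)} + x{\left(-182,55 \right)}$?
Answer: $- \frac{646259}{3779} \approx -171.01$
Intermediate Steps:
$- \frac{50}{3873 + \left(-10 + 12 \left(-7\right)\right)} + x{\left(-182,55 \right)} = - \frac{50}{3873 + \left(-10 + 12 \left(-7\right)\right)} + \left(-226 + 55\right) = - \frac{50}{3873 - 94} - 171 = - \frac{50}{3779} - 171 = - \frac{646259}{3779}$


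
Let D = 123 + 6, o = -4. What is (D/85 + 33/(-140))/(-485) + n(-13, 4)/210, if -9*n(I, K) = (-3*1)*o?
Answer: -93419/10388700 ≈ -0.0089924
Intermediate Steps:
D = 129
n(I, K) = -4/3 (n(I, K) = -(-3*1)*(-4)/9 = -(-1)*(-4)/3 = -1/9*12 = -4/3)
(D/85 + 33/(-140))/(-485) + n(-13, 4)/210 = (129/85 + 33/(-140))/(-485) - 4/3/210 = (129*(1/85) + 33*(-1/140))*(-1/485) - 4/3*1/210 = (129/85 - 33/140)*(-1/485) - 2/315 = (3051/2380)*(-1/485) - 2/315 = -3051/1154300 - 2/315 = -93419/10388700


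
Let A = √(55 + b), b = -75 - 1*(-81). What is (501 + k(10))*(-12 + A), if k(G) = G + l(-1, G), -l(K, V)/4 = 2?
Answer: -6036 + 503*√61 ≈ -2107.4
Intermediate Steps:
b = 6 (b = -75 + 81 = 6)
l(K, V) = -8 (l(K, V) = -4*2 = -8)
k(G) = -8 + G (k(G) = G - 8 = -8 + G)
A = √61 (A = √(55 + 6) = √61 ≈ 7.8102)
(501 + k(10))*(-12 + A) = (501 + (-8 + 10))*(-12 + √61) = (501 + 2)*(-12 + √61) = 503*(-12 + √61) = -6036 + 503*√61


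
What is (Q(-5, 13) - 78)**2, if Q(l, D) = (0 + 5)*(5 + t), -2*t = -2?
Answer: 2304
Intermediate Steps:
t = 1 (t = -1/2*(-2) = 1)
Q(l, D) = 30 (Q(l, D) = (0 + 5)*(5 + 1) = 5*6 = 30)
(Q(-5, 13) - 78)**2 = (30 - 78)**2 = (-48)**2 = 2304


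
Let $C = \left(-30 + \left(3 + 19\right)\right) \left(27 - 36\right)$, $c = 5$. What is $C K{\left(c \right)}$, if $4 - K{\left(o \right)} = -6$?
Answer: $720$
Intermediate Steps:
$C = 72$ ($C = \left(-30 + 22\right) \left(-9\right) = \left(-8\right) \left(-9\right) = 72$)
$K{\left(o \right)} = 10$ ($K{\left(o \right)} = 4 - -6 = 4 + 6 = 10$)
$C K{\left(c \right)} = 72 \cdot 10 = 720$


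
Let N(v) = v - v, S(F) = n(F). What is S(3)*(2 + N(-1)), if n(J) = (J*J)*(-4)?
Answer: -72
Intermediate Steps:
n(J) = -4*J**2 (n(J) = J**2*(-4) = -4*J**2)
S(F) = -4*F**2
N(v) = 0
S(3)*(2 + N(-1)) = (-4*3**2)*(2 + 0) = -4*9*2 = -36*2 = -72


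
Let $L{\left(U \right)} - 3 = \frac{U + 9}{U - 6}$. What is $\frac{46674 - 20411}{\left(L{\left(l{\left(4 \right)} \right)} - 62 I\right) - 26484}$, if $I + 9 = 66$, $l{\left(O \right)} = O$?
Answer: $- \frac{52526}{60043} \approx -0.87481$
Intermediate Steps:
$I = 57$ ($I = -9 + 66 = 57$)
$L{\left(U \right)} = 3 + \frac{9 + U}{-6 + U}$ ($L{\left(U \right)} = 3 + \frac{U + 9}{U - 6} = 3 + \frac{9 + U}{-6 + U}$)
$\frac{46674 - 20411}{\left(L{\left(l{\left(4 \right)} \right)} - 62 I\right) - 26484} = \frac{46674 - 20411}{\left(\frac{-9 + 4 \cdot 4}{-6 + 4} - 3534\right) - 26484} = \frac{26263}{\left(\frac{-9 + 16}{-2} - 3534\right) - 26484} = \frac{26263}{\left(\left(- \frac{1}{2}\right) 7 - 3534\right) - 26484} = \frac{26263}{\left(- \frac{7}{2} - 3534\right) - 26484} = \frac{26263}{- \frac{7075}{2} - 26484} = \frac{26263}{- \frac{60043}{2}} = 26263 \left(- \frac{2}{60043}\right) = - \frac{52526}{60043}$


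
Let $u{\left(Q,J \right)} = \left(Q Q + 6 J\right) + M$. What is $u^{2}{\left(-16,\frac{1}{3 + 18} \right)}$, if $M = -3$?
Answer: $\frac{3143529}{49} \approx 64154.0$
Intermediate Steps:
$u{\left(Q,J \right)} = -3 + Q^{2} + 6 J$ ($u{\left(Q,J \right)} = \left(Q Q + 6 J\right) - 3 = \left(Q^{2} + 6 J\right) - 3 = -3 + Q^{2} + 6 J$)
$u^{2}{\left(-16,\frac{1}{3 + 18} \right)} = \left(-3 + \left(-16\right)^{2} + \frac{6}{3 + 18}\right)^{2} = \left(-3 + 256 + \frac{6}{21}\right)^{2} = \left(-3 + 256 + 6 \cdot \frac{1}{21}\right)^{2} = \left(-3 + 256 + \frac{2}{7}\right)^{2} = \left(\frac{1773}{7}\right)^{2} = \frac{3143529}{49}$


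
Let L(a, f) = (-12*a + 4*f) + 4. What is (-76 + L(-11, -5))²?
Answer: 1600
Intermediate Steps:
L(a, f) = 4 - 12*a + 4*f
(-76 + L(-11, -5))² = (-76 + (4 - 12*(-11) + 4*(-5)))² = (-76 + (4 + 132 - 20))² = (-76 + 116)² = 40² = 1600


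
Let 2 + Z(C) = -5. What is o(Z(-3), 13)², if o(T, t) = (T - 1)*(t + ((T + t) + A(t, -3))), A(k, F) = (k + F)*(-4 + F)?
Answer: 166464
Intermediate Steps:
A(k, F) = (-4 + F)*(F + k) (A(k, F) = (F + k)*(-4 + F) = (-4 + F)*(F + k))
Z(C) = -7 (Z(C) = -2 - 5 = -7)
o(T, t) = (-1 + T)*(21 + T - 5*t) (o(T, t) = (T - 1)*(t + ((T + t) + ((-3)² - 4*(-3) - 4*t - 3*t))) = (-1 + T)*(t + ((T + t) + (9 + 12 - 4*t - 3*t))) = (-1 + T)*(t + ((T + t) + (21 - 7*t))) = (-1 + T)*(t + (21 + T - 6*t)) = (-1 + T)*(21 + T - 5*t))
o(Z(-3), 13)² = (-21 + (-7)² + 5*13 + 20*(-7) - 5*(-7)*13)² = (-21 + 49 + 65 - 140 + 455)² = 408² = 166464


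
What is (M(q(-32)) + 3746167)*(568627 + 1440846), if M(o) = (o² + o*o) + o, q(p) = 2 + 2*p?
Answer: 7543145681089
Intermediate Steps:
M(o) = o + 2*o² (M(o) = (o² + o²) + o = 2*o² + o = o + 2*o²)
(M(q(-32)) + 3746167)*(568627 + 1440846) = ((2 + 2*(-32))*(1 + 2*(2 + 2*(-32))) + 3746167)*(568627 + 1440846) = ((2 - 64)*(1 + 2*(2 - 64)) + 3746167)*2009473 = (-62*(1 + 2*(-62)) + 3746167)*2009473 = (-62*(1 - 124) + 3746167)*2009473 = (-62*(-123) + 3746167)*2009473 = (7626 + 3746167)*2009473 = 3753793*2009473 = 7543145681089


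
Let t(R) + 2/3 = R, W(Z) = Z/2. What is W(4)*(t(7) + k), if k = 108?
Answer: 686/3 ≈ 228.67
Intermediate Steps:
W(Z) = Z/2 (W(Z) = Z*(½) = Z/2)
t(R) = -⅔ + R
W(4)*(t(7) + k) = ((½)*4)*((-⅔ + 7) + 108) = 2*(19/3 + 108) = 2*(343/3) = 686/3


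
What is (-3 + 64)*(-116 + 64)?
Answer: -3172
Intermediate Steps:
(-3 + 64)*(-116 + 64) = 61*(-52) = -3172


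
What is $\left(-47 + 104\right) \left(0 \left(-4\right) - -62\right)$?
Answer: $3534$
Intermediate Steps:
$\left(-47 + 104\right) \left(0 \left(-4\right) - -62\right) = 57 \left(0 + 62\right) = 57 \cdot 62 = 3534$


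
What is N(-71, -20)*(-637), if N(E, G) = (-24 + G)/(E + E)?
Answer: -14014/71 ≈ -197.38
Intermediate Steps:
N(E, G) = (-24 + G)/(2*E) (N(E, G) = (-24 + G)/((2*E)) = (-24 + G)*(1/(2*E)) = (-24 + G)/(2*E))
N(-71, -20)*(-637) = ((½)*(-24 - 20)/(-71))*(-637) = ((½)*(-1/71)*(-44))*(-637) = (22/71)*(-637) = -14014/71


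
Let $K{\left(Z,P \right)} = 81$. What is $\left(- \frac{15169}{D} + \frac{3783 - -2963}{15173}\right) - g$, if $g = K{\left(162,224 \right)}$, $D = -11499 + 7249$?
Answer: $- \frac{4964475513}{64485250} \approx -76.986$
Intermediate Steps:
$D = -4250$
$g = 81$
$\left(- \frac{15169}{D} + \frac{3783 - -2963}{15173}\right) - g = \left(- \frac{15169}{-4250} + \frac{3783 - -2963}{15173}\right) - 81 = \left(\left(-15169\right) \left(- \frac{1}{4250}\right) + \left(3783 + \left(-3254 + 6217\right)\right) \frac{1}{15173}\right) - 81 = \left(\frac{15169}{4250} + \left(3783 + 2963\right) \frac{1}{15173}\right) - 81 = \left(\frac{15169}{4250} + 6746 \cdot \frac{1}{15173}\right) - 81 = \left(\frac{15169}{4250} + \frac{6746}{15173}\right) - 81 = \frac{258829737}{64485250} - 81 = - \frac{4964475513}{64485250}$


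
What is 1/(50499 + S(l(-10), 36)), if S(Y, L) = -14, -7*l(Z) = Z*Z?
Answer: 1/50485 ≈ 1.9808e-5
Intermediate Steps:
l(Z) = -Z**2/7 (l(Z) = -Z*Z/7 = -Z**2/7)
1/(50499 + S(l(-10), 36)) = 1/(50499 - 14) = 1/50485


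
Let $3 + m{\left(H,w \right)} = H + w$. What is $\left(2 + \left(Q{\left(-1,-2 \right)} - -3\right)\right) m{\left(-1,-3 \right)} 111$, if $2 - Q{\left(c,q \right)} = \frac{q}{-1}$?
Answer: $-3885$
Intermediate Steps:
$Q{\left(c,q \right)} = 2 + q$ ($Q{\left(c,q \right)} = 2 - \frac{q}{-1} = 2 - q \left(-1\right) = 2 - - q = 2 + q$)
$m{\left(H,w \right)} = -3 + H + w$ ($m{\left(H,w \right)} = -3 + \left(H + w\right) = -3 + H + w$)
$\left(2 + \left(Q{\left(-1,-2 \right)} - -3\right)\right) m{\left(-1,-3 \right)} 111 = \left(2 + \left(\left(2 - 2\right) - -3\right)\right) \left(-3 - 1 - 3\right) 111 = \left(2 + \left(0 + 3\right)\right) \left(-7\right) 111 = \left(2 + 3\right) \left(-7\right) 111 = 5 \left(-7\right) 111 = \left(-35\right) 111 = -3885$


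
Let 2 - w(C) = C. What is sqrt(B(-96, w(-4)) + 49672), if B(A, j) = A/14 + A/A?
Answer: sqrt(2433641)/7 ≈ 222.86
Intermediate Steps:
w(C) = 2 - C
B(A, j) = 1 + A/14 (B(A, j) = A*(1/14) + 1 = A/14 + 1 = 1 + A/14)
sqrt(B(-96, w(-4)) + 49672) = sqrt((1 + (1/14)*(-96)) + 49672) = sqrt((1 - 48/7) + 49672) = sqrt(-41/7 + 49672) = sqrt(347663/7) = sqrt(2433641)/7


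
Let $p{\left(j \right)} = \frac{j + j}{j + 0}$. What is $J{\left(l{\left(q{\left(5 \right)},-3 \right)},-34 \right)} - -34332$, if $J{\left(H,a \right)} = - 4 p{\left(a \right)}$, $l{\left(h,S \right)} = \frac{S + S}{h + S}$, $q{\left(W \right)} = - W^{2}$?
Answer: $34324$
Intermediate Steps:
$l{\left(h,S \right)} = \frac{2 S}{S + h}$
$p{\left(j \right)} = 2$ ($p{\left(j \right)} = \frac{2 j}{j} = 2$)
$J{\left(H,a \right)} = -8$ ($J{\left(H,a \right)} = \left(-4\right) 2 = -8$)
$J{\left(l{\left(q{\left(5 \right)},-3 \right)},-34 \right)} - -34332 = -8 - -34332 = -8 + 34332 = 34324$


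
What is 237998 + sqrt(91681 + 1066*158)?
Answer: 237998 + 3*sqrt(28901) ≈ 2.3851e+5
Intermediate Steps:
237998 + sqrt(91681 + 1066*158) = 237998 + sqrt(91681 + 168428) = 237998 + sqrt(260109) = 237998 + 3*sqrt(28901)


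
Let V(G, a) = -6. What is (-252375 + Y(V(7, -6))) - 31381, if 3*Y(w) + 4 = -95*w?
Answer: -850702/3 ≈ -2.8357e+5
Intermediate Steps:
Y(w) = -4/3 - 95*w/3 (Y(w) = -4/3 + (-95*w)/3 = -4/3 - 95*w/3)
(-252375 + Y(V(7, -6))) - 31381 = (-252375 + (-4/3 - 95/3*(-6))) - 31381 = (-252375 + (-4/3 + 190)) - 31381 = (-252375 + 566/3) - 31381 = -756559/3 - 31381 = -850702/3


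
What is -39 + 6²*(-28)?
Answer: -1047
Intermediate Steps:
-39 + 6²*(-28) = -39 + 36*(-28) = -39 - 1008 = -1047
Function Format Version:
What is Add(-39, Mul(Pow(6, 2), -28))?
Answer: -1047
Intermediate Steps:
Add(-39, Mul(Pow(6, 2), -28)) = Add(-39, Mul(36, -28)) = Add(-39, -1008) = -1047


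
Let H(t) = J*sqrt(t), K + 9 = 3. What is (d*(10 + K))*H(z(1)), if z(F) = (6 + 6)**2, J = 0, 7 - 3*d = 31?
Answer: 0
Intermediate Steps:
d = -8 (d = 7/3 - 1/3*31 = 7/3 - 31/3 = -8)
K = -6 (K = -9 + 3 = -6)
z(F) = 144 (z(F) = 12**2 = 144)
H(t) = 0 (H(t) = 0*sqrt(t) = 0)
(d*(10 + K))*H(z(1)) = -8*(10 - 6)*0 = -8*4*0 = -32*0 = 0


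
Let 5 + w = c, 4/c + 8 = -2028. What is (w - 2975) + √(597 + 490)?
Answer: -1516821/509 + √1087 ≈ -2947.0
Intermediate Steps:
c = -1/509 (c = 4/(-8 - 2028) = 4/(-2036) = 4*(-1/2036) = -1/509 ≈ -0.0019646)
w = -2546/509 (w = -5 - 1/509 = -2546/509 ≈ -5.0020)
(w - 2975) + √(597 + 490) = (-2546/509 - 2975) + √(597 + 490) = -1516821/509 + √1087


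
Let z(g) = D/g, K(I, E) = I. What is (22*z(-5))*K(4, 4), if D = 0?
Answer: 0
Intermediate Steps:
z(g) = 0 (z(g) = 0/g = 0)
(22*z(-5))*K(4, 4) = (22*0)*4 = 0*4 = 0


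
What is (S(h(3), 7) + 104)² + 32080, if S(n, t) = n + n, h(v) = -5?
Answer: 40916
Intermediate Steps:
S(n, t) = 2*n
(S(h(3), 7) + 104)² + 32080 = (2*(-5) + 104)² + 32080 = (-10 + 104)² + 32080 = 94² + 32080 = 8836 + 32080 = 40916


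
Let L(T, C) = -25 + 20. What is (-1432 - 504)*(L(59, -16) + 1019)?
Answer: -1963104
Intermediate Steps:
L(T, C) = -5
(-1432 - 504)*(L(59, -16) + 1019) = (-1432 - 504)*(-5 + 1019) = -1936*1014 = -1963104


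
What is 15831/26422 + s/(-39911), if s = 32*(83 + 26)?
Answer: 539671105/1054528442 ≈ 0.51177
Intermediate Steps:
s = 3488 (s = 32*109 = 3488)
15831/26422 + s/(-39911) = 15831/26422 + 3488/(-39911) = 15831*(1/26422) + 3488*(-1/39911) = 15831/26422 - 3488/39911 = 539671105/1054528442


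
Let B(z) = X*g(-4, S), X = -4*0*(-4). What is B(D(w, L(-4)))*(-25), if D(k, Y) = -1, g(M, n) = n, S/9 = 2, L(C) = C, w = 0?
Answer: 0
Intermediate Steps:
S = 18 (S = 9*2 = 18)
X = 0 (X = 0*(-4) = 0)
B(z) = 0 (B(z) = 0*18 = 0)
B(D(w, L(-4)))*(-25) = 0*(-25) = 0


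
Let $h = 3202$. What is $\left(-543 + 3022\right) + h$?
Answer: $5681$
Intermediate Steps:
$\left(-543 + 3022\right) + h = \left(-543 + 3022\right) + 3202 = 2479 + 3202 = 5681$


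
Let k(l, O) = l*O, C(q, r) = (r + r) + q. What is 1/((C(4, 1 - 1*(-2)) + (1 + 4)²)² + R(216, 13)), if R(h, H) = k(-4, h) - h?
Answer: 1/145 ≈ 0.0068966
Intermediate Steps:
C(q, r) = q + 2*r (C(q, r) = 2*r + q = q + 2*r)
k(l, O) = O*l
R(h, H) = -5*h (R(h, H) = h*(-4) - h = -4*h - h = -5*h)
1/((C(4, 1 - 1*(-2)) + (1 + 4)²)² + R(216, 13)) = 1/(((4 + 2*(1 - 1*(-2))) + (1 + 4)²)² - 5*216) = 1/(((4 + 2*(1 + 2)) + 5²)² - 1080) = 1/(((4 + 2*3) + 25)² - 1080) = 1/(((4 + 6) + 25)² - 1080) = 1/((10 + 25)² - 1080) = 1/(35² - 1080) = 1/(1225 - 1080) = 1/145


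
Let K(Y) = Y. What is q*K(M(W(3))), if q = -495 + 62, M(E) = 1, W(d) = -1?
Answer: -433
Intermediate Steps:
q = -433
q*K(M(W(3))) = -433*1 = -433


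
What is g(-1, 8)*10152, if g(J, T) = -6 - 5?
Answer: -111672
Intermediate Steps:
g(J, T) = -11
g(-1, 8)*10152 = -11*10152 = -111672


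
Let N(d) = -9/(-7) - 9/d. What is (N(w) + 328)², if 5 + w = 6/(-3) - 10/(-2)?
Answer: 21836929/196 ≈ 1.1141e+5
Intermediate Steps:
w = -2 (w = -5 + (6/(-3) - 10/(-2)) = -5 + (6*(-⅓) - 10*(-½)) = -5 + (-2 + 5) = -5 + 3 = -2)
N(d) = 9/7 - 9/d (N(d) = -9*(-⅐) - 9/d = 9/7 - 9/d)
(N(w) + 328)² = ((9/7 - 9/(-2)) + 328)² = ((9/7 - 9*(-½)) + 328)² = ((9/7 + 9/2) + 328)² = (81/14 + 328)² = (4673/14)² = 21836929/196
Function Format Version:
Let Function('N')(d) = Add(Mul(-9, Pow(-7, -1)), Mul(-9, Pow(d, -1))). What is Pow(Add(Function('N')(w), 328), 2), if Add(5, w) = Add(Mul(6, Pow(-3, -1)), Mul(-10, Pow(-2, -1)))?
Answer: Rational(21836929, 196) ≈ 1.1141e+5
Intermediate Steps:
w = -2 (w = Add(-5, Add(Mul(6, Pow(-3, -1)), Mul(-10, Pow(-2, -1)))) = Add(-5, Add(Mul(6, Rational(-1, 3)), Mul(-10, Rational(-1, 2)))) = Add(-5, Add(-2, 5)) = Add(-5, 3) = -2)
Function('N')(d) = Add(Rational(9, 7), Mul(-9, Pow(d, -1))) (Function('N')(d) = Add(Mul(-9, Rational(-1, 7)), Mul(-9, Pow(d, -1))) = Add(Rational(9, 7), Mul(-9, Pow(d, -1))))
Pow(Add(Function('N')(w), 328), 2) = Pow(Add(Add(Rational(9, 7), Mul(-9, Pow(-2, -1))), 328), 2) = Pow(Add(Add(Rational(9, 7), Mul(-9, Rational(-1, 2))), 328), 2) = Pow(Add(Add(Rational(9, 7), Rational(9, 2)), 328), 2) = Pow(Add(Rational(81, 14), 328), 2) = Pow(Rational(4673, 14), 2) = Rational(21836929, 196)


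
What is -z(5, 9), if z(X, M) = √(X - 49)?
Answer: -2*I*√11 ≈ -6.6332*I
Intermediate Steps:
z(X, M) = √(-49 + X)
-z(5, 9) = -√(-49 + 5) = -√(-44) = -2*I*√11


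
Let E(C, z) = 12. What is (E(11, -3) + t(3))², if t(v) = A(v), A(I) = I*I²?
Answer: 1521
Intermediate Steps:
A(I) = I³
t(v) = v³
(E(11, -3) + t(3))² = (12 + 3³)² = (12 + 27)² = 39² = 1521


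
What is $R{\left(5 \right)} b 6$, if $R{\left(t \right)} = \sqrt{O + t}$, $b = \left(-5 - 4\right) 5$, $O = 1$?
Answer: $- 270 \sqrt{6} \approx -661.36$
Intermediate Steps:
$b = -45$ ($b = \left(-9\right) 5 = -45$)
$R{\left(t \right)} = \sqrt{1 + t}$
$R{\left(5 \right)} b 6 = \sqrt{1 + 5} \left(-45\right) 6 = \sqrt{6} \left(-45\right) 6 = - 45 \sqrt{6} \cdot 6 = - 270 \sqrt{6}$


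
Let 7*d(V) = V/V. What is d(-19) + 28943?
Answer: 202602/7 ≈ 28943.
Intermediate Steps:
d(V) = 1/7 (d(V) = (V/V)/7 = (1/7)*1 = 1/7)
d(-19) + 28943 = 1/7 + 28943 = 202602/7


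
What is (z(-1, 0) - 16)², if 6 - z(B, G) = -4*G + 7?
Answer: 289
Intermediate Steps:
z(B, G) = -1 + 4*G (z(B, G) = 6 - (-4*G + 7) = 6 - (7 - 4*G) = 6 + (-7 + 4*G) = -1 + 4*G)
(z(-1, 0) - 16)² = ((-1 + 4*0) - 16)² = ((-1 + 0) - 16)² = (-1 - 16)² = (-17)² = 289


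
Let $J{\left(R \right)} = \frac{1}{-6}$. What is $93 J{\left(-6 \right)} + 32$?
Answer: $\frac{33}{2} \approx 16.5$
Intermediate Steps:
$J{\left(R \right)} = - \frac{1}{6}$
$93 J{\left(-6 \right)} + 32 = 93 \left(- \frac{1}{6}\right) + 32 = - \frac{31}{2} + 32 = \frac{33}{2}$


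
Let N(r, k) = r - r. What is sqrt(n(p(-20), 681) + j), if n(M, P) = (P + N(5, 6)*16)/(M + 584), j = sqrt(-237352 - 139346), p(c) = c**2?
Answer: sqrt(18614 + 26896*I*sqrt(376698))/164 ≈ 17.528 + 17.508*I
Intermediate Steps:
N(r, k) = 0
j = I*sqrt(376698) (j = sqrt(-376698) = I*sqrt(376698) ≈ 613.76*I)
n(M, P) = P/(584 + M) (n(M, P) = (P + 0*16)/(M + 584) = (P + 0)/(584 + M) = P/(584 + M))
sqrt(n(p(-20), 681) + j) = sqrt(681/(584 + (-20)**2) + I*sqrt(376698)) = sqrt(681/(584 + 400) + I*sqrt(376698)) = sqrt(681/984 + I*sqrt(376698)) = sqrt(681*(1/984) + I*sqrt(376698)) = sqrt(227/328 + I*sqrt(376698))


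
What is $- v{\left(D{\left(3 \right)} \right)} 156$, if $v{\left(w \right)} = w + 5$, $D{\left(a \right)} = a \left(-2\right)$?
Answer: $156$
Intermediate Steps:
$D{\left(a \right)} = - 2 a$
$v{\left(w \right)} = 5 + w$
$- v{\left(D{\left(3 \right)} \right)} 156 = - (5 - 6) 156 = \left(-1\right) \left(-1\right) 156 = 1 \cdot 156 = 156$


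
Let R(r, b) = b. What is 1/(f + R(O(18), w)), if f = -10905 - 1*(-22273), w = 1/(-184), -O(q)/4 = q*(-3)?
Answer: 184/2091711 ≈ 8.7966e-5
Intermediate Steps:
O(q) = 12*q (O(q) = -4*q*(-3) = -(-12)*q = 12*q)
w = -1/184 ≈ -0.0054348
f = 11368 (f = -10905 + 22273 = 11368)
1/(f + R(O(18), w)) = 1/(11368 - 1/184) = 1/(2091711/184) = 184/2091711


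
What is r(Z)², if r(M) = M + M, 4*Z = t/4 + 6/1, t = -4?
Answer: 25/4 ≈ 6.2500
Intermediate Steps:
Z = 5/4 (Z = (-4/4 + 6/1)/4 = (-4*¼ + 6*1)/4 = (-1 + 6)/4 = (¼)*5 = 5/4 ≈ 1.2500)
r(M) = 2*M
r(Z)² = (2*(5/4))² = (5/2)² = 25/4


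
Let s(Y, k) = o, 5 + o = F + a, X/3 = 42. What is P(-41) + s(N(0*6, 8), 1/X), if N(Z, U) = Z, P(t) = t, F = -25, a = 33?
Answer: -38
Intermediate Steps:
X = 126 (X = 3*42 = 126)
o = 3 (o = -5 + (-25 + 33) = -5 + 8 = 3)
s(Y, k) = 3
P(-41) + s(N(0*6, 8), 1/X) = -41 + 3 = -38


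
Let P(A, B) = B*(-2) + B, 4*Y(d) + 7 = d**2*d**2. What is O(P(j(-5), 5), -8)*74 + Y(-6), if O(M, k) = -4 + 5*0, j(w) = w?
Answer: 105/4 ≈ 26.250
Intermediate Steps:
Y(d) = -7/4 + d**4/4 (Y(d) = -7/4 + (d**2*d**2)/4 = -7/4 + d**4/4)
P(A, B) = -B (P(A, B) = -2*B + B = -B)
O(M, k) = -4 (O(M, k) = -4 + 0 = -4)
O(P(j(-5), 5), -8)*74 + Y(-6) = -4*74 + (-7/4 + (1/4)*(-6)**4) = -296 + (-7/4 + (1/4)*1296) = -296 + (-7/4 + 324) = -296 + 1289/4 = 105/4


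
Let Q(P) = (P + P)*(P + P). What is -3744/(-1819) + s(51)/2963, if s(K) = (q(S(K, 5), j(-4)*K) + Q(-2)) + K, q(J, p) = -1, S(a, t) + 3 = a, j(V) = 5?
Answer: 11213526/5389697 ≈ 2.0805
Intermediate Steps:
Q(P) = 4*P² (Q(P) = (2*P)*(2*P) = 4*P²)
S(a, t) = -3 + a
s(K) = 15 + K (s(K) = (-1 + 4*(-2)²) + K = (-1 + 4*4) + K = (-1 + 16) + K = 15 + K)
-3744/(-1819) + s(51)/2963 = -3744/(-1819) + (15 + 51)/2963 = -3744*(-1/1819) + 66*(1/2963) = 3744/1819 + 66/2963 = 11213526/5389697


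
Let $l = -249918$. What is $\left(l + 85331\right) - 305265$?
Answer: $-469852$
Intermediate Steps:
$\left(l + 85331\right) - 305265 = \left(-249918 + 85331\right) - 305265 = -164587 - 305265 = -469852$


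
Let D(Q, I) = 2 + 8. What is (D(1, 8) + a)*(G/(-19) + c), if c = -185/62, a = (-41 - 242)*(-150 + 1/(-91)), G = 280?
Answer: -80663985125/107198 ≈ -7.5248e+5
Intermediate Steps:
D(Q, I) = 10
a = 3863233/91 (a = -283*(-150 - 1/91) = -283*(-13651/91) = 3863233/91 ≈ 42453.)
c = -185/62 (c = -185*1/62 = -185/62 ≈ -2.9839)
(D(1, 8) + a)*(G/(-19) + c) = (10 + 3863233/91)*(280/(-19) - 185/62) = 3864143*(280*(-1/19) - 185/62)/91 = 3864143*(-280/19 - 185/62)/91 = (3864143/91)*(-20875/1178) = -80663985125/107198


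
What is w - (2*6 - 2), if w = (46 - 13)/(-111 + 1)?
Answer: -103/10 ≈ -10.300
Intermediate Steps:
w = -3/10 (w = 33/(-110) = 33*(-1/110) = -3/10 ≈ -0.30000)
w - (2*6 - 2) = -3/10 - (2*6 - 2) = -3/10 - (12 - 2) = -3/10 - 1*10 = -3/10 - 10 = -103/10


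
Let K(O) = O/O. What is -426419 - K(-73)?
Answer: -426420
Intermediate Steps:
K(O) = 1
-426419 - K(-73) = -426419 - 1*1 = -426419 - 1 = -426420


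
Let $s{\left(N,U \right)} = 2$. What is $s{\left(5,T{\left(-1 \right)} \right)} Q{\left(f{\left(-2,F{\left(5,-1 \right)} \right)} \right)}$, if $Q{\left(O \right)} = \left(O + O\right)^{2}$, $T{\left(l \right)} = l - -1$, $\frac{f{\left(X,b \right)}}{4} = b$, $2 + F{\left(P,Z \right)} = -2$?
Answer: $2048$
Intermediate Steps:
$F{\left(P,Z \right)} = -4$ ($F{\left(P,Z \right)} = -2 - 2 = -4$)
$f{\left(X,b \right)} = 4 b$
$T{\left(l \right)} = 1 + l$ ($T{\left(l \right)} = l + 1 = 1 + l$)
$Q{\left(O \right)} = 4 O^{2}$ ($Q{\left(O \right)} = \left(2 O\right)^{2} = 4 O^{2}$)
$s{\left(5,T{\left(-1 \right)} \right)} Q{\left(f{\left(-2,F{\left(5,-1 \right)} \right)} \right)} = 2 \cdot 4 \left(4 \left(-4\right)\right)^{2} = 2 \cdot 4 \left(-16\right)^{2} = 2 \cdot 4 \cdot 256 = 2 \cdot 1024 = 2048$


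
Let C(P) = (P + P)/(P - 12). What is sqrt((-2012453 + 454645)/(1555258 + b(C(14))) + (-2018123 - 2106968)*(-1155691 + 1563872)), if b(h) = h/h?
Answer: I*sqrt(4072787633115907805586423)/1555259 ≈ 1.2976e+6*I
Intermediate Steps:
C(P) = 2*P/(-12 + P) (C(P) = (2*P)/(-12 + P) = 2*P/(-12 + P))
b(h) = 1
sqrt((-2012453 + 454645)/(1555258 + b(C(14))) + (-2018123 - 2106968)*(-1155691 + 1563872)) = sqrt((-2012453 + 454645)/(1555258 + 1) + (-2018123 - 2106968)*(-1155691 + 1563872)) = sqrt(-1557808/1555259 - 4125091*408181) = sqrt(-1557808*1/1555259 - 1683783769471) = sqrt(-1557808/1555259 - 1683783769471) = sqrt(-2618719861525255797/1555259) = I*sqrt(4072787633115907805586423)/1555259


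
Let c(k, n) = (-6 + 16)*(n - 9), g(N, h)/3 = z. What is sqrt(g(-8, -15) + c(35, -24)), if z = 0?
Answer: I*sqrt(330) ≈ 18.166*I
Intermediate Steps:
g(N, h) = 0 (g(N, h) = 3*0 = 0)
c(k, n) = -90 + 10*n (c(k, n) = 10*(-9 + n) = -90 + 10*n)
sqrt(g(-8, -15) + c(35, -24)) = sqrt(0 + (-90 + 10*(-24))) = sqrt(0 + (-90 - 240)) = sqrt(0 - 330) = sqrt(-330) = I*sqrt(330)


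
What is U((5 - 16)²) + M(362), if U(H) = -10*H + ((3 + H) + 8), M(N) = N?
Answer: -716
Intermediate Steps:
U(H) = 11 - 9*H (U(H) = -10*H + (11 + H) = 11 - 9*H)
U((5 - 16)²) + M(362) = (11 - 9*(5 - 16)²) + 362 = (11 - 9*(-11)²) + 362 = (11 - 9*121) + 362 = (11 - 1089) + 362 = -1078 + 362 = -716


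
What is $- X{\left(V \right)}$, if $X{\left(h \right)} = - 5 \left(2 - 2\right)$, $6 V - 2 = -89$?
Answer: $0$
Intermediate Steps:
$V = - \frac{29}{2}$ ($V = \frac{1}{3} + \frac{1}{6} \left(-89\right) = \frac{1}{3} - \frac{89}{6} = - \frac{29}{2} \approx -14.5$)
$X{\left(h \right)} = 0$ ($X{\left(h \right)} = \left(-5\right) 0 = 0$)
$- X{\left(V \right)} = \left(-1\right) 0 = 0$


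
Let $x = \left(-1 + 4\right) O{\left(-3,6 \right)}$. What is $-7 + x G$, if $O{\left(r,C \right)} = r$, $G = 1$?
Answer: $-16$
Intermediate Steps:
$x = -9$ ($x = \left(-1 + 4\right) \left(-3\right) = 3 \left(-3\right) = -9$)
$-7 + x G = -7 - 9 = -16$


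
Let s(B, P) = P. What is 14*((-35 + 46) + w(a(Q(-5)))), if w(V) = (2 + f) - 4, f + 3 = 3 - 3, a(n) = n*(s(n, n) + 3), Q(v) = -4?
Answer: 84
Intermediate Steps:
a(n) = n*(3 + n) (a(n) = n*(n + 3) = n*(3 + n))
f = -3 (f = -3 + (3 - 3) = -3 + 0 = -3)
w(V) = -5 (w(V) = (2 - 3) - 4 = -1 - 4 = -5)
14*((-35 + 46) + w(a(Q(-5)))) = 14*((-35 + 46) - 5) = 14*(11 - 5) = 14*6 = 84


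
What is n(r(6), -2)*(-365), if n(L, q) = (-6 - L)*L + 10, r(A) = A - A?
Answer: -3650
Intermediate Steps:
r(A) = 0
n(L, q) = 10 + L*(-6 - L) (n(L, q) = L*(-6 - L) + 10 = 10 + L*(-6 - L))
n(r(6), -2)*(-365) = (10 - 1*0² - 6*0)*(-365) = (10 - 1*0 + 0)*(-365) = (10 + 0 + 0)*(-365) = 10*(-365) = -3650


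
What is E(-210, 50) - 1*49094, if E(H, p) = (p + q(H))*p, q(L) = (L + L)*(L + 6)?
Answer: 4237406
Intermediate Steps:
q(L) = 2*L*(6 + L) (q(L) = (2*L)*(6 + L) = 2*L*(6 + L))
E(H, p) = p*(p + 2*H*(6 + H)) (E(H, p) = (p + 2*H*(6 + H))*p = p*(p + 2*H*(6 + H)))
E(-210, 50) - 1*49094 = 50*(50 + 2*(-210)*(6 - 210)) - 1*49094 = 50*(50 + 2*(-210)*(-204)) - 49094 = 50*(50 + 85680) - 49094 = 50*85730 - 49094 = 4286500 - 49094 = 4237406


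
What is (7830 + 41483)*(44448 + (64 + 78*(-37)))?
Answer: 2052702938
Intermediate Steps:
(7830 + 41483)*(44448 + (64 + 78*(-37))) = 49313*(44448 + (64 - 2886)) = 49313*(44448 - 2822) = 49313*41626 = 2052702938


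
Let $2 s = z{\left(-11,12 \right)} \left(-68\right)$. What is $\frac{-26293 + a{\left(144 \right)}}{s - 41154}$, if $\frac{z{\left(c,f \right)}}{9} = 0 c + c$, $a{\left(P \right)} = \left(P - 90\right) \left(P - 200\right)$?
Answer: $\frac{29317}{37788} \approx 0.77583$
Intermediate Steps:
$a{\left(P \right)} = \left(-200 + P\right) \left(-90 + P\right)$ ($a{\left(P \right)} = \left(-90 + P\right) \left(-200 + P\right) = \left(-200 + P\right) \left(-90 + P\right)$)
$z{\left(c,f \right)} = 9 c$ ($z{\left(c,f \right)} = 9 \left(0 c + c\right) = 9 \left(0 + c\right) = 9 c$)
$s = 3366$ ($s = \frac{9 \left(-11\right) \left(-68\right)}{2} = \frac{\left(-99\right) \left(-68\right)}{2} = \frac{1}{2} \cdot 6732 = 3366$)
$\frac{-26293 + a{\left(144 \right)}}{s - 41154} = \frac{-26293 + \left(18000 + 144^{2} - 41760\right)}{3366 - 41154} = \frac{-26293 + \left(18000 + 20736 - 41760\right)}{-37788} = \left(-26293 - 3024\right) \left(- \frac{1}{37788}\right) = \left(-29317\right) \left(- \frac{1}{37788}\right) = \frac{29317}{37788}$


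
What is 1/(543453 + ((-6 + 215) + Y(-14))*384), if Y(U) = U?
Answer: 1/618333 ≈ 1.6173e-6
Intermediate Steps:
1/(543453 + ((-6 + 215) + Y(-14))*384) = 1/(543453 + ((-6 + 215) - 14)*384) = 1/(543453 + (209 - 14)*384) = 1/(543453 + 195*384) = 1/(543453 + 74880) = 1/618333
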